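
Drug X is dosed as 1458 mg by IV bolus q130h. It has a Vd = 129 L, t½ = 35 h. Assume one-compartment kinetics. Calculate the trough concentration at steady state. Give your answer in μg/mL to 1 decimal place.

k = ln2/t½ = ln2/35 ≈ 0.019804 h⁻¹; fraction remaining f = e^(−kτ) = e^(−0.019804×130) ≈ 0.0762.
Each bolus raises the concentration by D/Vd = 1458/129 ≈ 11.302 μg/mL.
Steady-state trough Cmin,ss = C₀·f/(1−f) ≈ 11.302 × 0.0762/0.9238 ≈ 0.932 μg/mL.

0.9 μg/mL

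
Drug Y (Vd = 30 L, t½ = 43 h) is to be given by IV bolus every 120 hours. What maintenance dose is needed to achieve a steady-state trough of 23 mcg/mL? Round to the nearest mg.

τ/t½ = 120/43 ≈ 2.7907, so f = (1/2)^(120/43) ≈ 0.144516.
Cmin,ss = (D/Vd)·f/(1−f), so D = Cmin,ss·Vd·(1−f)/f.
D = 23 × 30 × (1−f)/f ≈ 23 × 30 × 5.91965 ≈ 4084.56 mg.

4085 mg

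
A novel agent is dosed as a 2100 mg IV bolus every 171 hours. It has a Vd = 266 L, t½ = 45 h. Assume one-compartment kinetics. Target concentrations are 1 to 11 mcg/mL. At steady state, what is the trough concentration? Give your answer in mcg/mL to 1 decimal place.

k = ln2/t½ = ln2/45 ≈ 0.015403 h⁻¹; fraction remaining f = e^(−kτ) = e^(−0.015403×171) ≈ 0.0718.
Accumulation ratio R = 1/(1 − f) ≈ 1/0.9282 ≈ 1.0774.
Single-dose peak C₀ = D/Vd = 2100/266 ≈ 7.895 mcg/mL.
Cmax,ss = C₀/(1 − f) ≈ 7.895/0.9282 ≈ 8.506 mcg/mL.
Steady-state trough Cmin,ss = Cmax,ss·f ≈ 8.506 × 0.0718 ≈ 0.611 mcg/mL.
Trough 0.6 mcg/mL vs MEC 1 mcg/mL: subtherapeutic.

0.6 mcg/mL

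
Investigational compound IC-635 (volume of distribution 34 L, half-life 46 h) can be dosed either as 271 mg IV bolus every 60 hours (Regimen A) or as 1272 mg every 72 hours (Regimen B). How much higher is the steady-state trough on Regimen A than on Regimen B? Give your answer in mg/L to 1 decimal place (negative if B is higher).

Regimen A: f = (1/2)^(60/46) ≈ 0.4049; Cmin,ss = (271/34)·f/(1−f) ≈ 5.423 mg/L.
Regimen B: f = (1/2)^(72/46) ≈ 0.3379; Cmin,ss = (1272/34)·f/(1−f) ≈ 19.093 mg/L.
Difference ≈ 5.423 − 19.093 ≈ -13.670 mg/L.

-13.7 mg/L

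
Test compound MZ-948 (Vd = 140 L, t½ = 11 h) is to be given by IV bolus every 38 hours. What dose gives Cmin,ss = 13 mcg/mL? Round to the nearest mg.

τ/t½ = 38/11 ≈ 3.4545, so f = (1/2)^(38/11) ≈ 0.091218.
Cmin,ss = (D/Vd)·f/(1−f), so D = Cmin,ss·Vd·(1−f)/f.
D = 13 × 140 × (1−f)/f ≈ 13 × 140 × 9.96275 ≈ 18132.20 mg.

18132 mg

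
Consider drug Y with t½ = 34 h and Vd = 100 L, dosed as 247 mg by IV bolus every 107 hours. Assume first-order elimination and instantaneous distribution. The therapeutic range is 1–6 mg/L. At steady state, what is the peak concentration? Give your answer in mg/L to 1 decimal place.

k = ln2/t½ = ln2/34 ≈ 0.020387 h⁻¹; fraction remaining f = e^(−kτ) = e^(−0.020387×107) ≈ 0.1129.
Accumulation ratio R = 1/(1 − f) ≈ 1/0.8871 ≈ 1.1273.
Single-dose peak C₀ = D/Vd = 247/100 ≈ 2.470 mg/L.
Steady-state peak Cmax,ss = C₀·R ≈ 2.470 × 1.1273 ≈ 2.784 mg/L.
Peak 2.8 mg/L vs MTC 6 mg/L: below toxic threshold.

2.8 mg/L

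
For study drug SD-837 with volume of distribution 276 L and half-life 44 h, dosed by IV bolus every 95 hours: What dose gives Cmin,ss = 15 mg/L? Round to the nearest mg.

14351 mg

τ/t½ = 95/44 ≈ 2.1591, so f = (1/2)^(95/44) ≈ 0.223897.
Cmin,ss = (D/Vd)·f/(1−f), so D = Cmin,ss·Vd·(1−f)/f.
D = 15 × 276 × (1−f)/f ≈ 15 × 276 × 3.46634 ≈ 14350.65 mg.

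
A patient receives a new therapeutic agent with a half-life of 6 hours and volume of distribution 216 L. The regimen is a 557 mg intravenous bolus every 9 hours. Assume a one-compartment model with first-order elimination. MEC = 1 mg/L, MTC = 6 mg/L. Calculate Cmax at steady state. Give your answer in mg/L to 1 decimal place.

4.0 mg/L

τ/t½ = 9/6 ≈ 1.5, so fraction remaining f = (1/2)^(9/6) ≈ 0.3536.
At steady state, accumulation factor R = 1/(1 − e^(−kτ)) ≈ 1.5470.
Single-dose peak C₀ = D/Vd = 557/216 ≈ 2.579 mg/L.
Cmax,ss = C₀/(1 − f) ≈ 2.579/0.6464 ≈ 3.990 mg/L.
Peak 4.0 mg/L vs MTC 6 mg/L: below toxic threshold.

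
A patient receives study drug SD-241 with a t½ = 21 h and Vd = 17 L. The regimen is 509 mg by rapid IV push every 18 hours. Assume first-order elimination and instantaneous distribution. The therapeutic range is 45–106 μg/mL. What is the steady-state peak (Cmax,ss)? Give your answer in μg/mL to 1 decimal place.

66.8 μg/mL

τ/t½ = 18/21 ≈ 0.85714, so fraction remaining f = (1/2)^(18/21) ≈ 0.5520.
At steady state, accumulation factor R = 1/(1 − e^(−kτ)) ≈ 2.2321.
Single-dose peak C₀ = D/Vd = 509/17 ≈ 29.941 μg/mL.
Steady-state peak Cmax,ss = C₀·R ≈ 29.941 × 2.2321 ≈ 66.831 μg/mL.
Peak 66.8 μg/mL vs MTC 106 μg/mL: below toxic threshold.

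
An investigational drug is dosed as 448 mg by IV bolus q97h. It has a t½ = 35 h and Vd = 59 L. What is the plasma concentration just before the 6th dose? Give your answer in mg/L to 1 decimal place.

f = (1/2)^(τ/t½) = (1/2)^(97/35) ≈ 0.1465.
C₀ = D/Vd = 448/59 ≈ 7.593 mg/L.
Before the 6th dose, 5 doses have been given. Superposition: Cmin = C₀·(f + f² + … + f^5).
≈ 7.593 × (0.1465 + 0.0215 + 0.0031 + 0.0005 + 0.0001) ≈ 7.593 × 0.1717 ≈ 1.304 mg/L.

1.3 mg/L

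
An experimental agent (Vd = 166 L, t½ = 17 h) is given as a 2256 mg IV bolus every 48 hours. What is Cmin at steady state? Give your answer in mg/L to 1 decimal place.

2.2 mg/L

τ/t½ = 48/17 ≈ 2.8235, so fraction remaining f = (1/2)^(48/17) ≈ 0.1413.
Single-dose peak C₀ = D/Vd = 2256/166 ≈ 13.590 mg/L.
Steady-state trough Cmin,ss = C₀·f/(1−f) ≈ 13.590 × 0.1413/0.8587 ≈ 2.236 mg/L.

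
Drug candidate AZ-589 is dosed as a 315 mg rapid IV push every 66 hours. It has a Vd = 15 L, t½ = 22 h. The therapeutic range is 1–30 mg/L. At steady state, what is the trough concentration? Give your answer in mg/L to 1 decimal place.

3.0 mg/L

τ = 66 h = 3 half-lives, so f = (1/2)^3 = 0.125.
At steady state, R = 1/(1 − 0.125) = 8/7.
Single-dose peak C₀ = D/Vd = 315/15 = 21 mg/L.
Steady-state peak Cmax,ss = C₀·R = 21 × 8/7 ≈ 24.000 mg/L.
Steady-state trough Cmin,ss = Cmax,ss·f ≈ 24.000 × 0.125 ≈ 3.000 mg/L.
Trough 3.0 mg/L vs MEC 1 mg/L: adequate.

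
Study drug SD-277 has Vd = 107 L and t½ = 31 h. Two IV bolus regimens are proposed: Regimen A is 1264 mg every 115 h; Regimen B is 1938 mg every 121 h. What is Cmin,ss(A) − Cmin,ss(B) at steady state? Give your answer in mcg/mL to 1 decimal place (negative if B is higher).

Regimen A: f = (1/2)^(115/31) ≈ 0.0764; Cmin,ss = (1264/107)·f/(1−f) ≈ 0.977 mcg/mL.
Regimen B: f = (1/2)^(121/31) ≈ 0.0668; Cmin,ss = (1938/107)·f/(1−f) ≈ 1.296 mcg/mL.
Difference ≈ 0.977 − 1.296 ≈ -0.319 mcg/mL.

-0.3 mcg/mL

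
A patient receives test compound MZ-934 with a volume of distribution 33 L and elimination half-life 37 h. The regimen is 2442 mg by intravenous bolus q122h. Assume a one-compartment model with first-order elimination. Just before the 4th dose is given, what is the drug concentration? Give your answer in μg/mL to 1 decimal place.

8.4 μg/mL

f = (1/2)^(τ/t½) = (1/2)^(122/37) ≈ 0.1017.
C₀ = D/Vd = 2442/33 ≈ 74.000 μg/mL.
Before the 4th dose, 3 doses have been given. Superposition: Cmin = C₀·(f + f² + … + f^3).
≈ 74.000 × (0.1017 + 0.0103 + 0.0011) ≈ 74.000 × 0.1131 ≈ 8.369 μg/mL.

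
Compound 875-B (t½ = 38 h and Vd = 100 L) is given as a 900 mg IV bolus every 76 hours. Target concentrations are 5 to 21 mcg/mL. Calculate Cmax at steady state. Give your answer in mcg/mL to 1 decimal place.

τ = 76 h = 2 half-lives, so f = (1/2)^2 = 0.25.
Accumulation ratio R = 1/(1 − f) = 1/0.75 = 4/3.
Single-dose peak C₀ = D/Vd = 900/100 = 9 mcg/mL.
Steady-state peak Cmax,ss = C₀·R = 9 × 4/3 ≈ 12.000 mcg/mL.
Peak 12.0 mcg/mL vs MTC 21 mcg/mL: below toxic threshold.

12.0 mcg/mL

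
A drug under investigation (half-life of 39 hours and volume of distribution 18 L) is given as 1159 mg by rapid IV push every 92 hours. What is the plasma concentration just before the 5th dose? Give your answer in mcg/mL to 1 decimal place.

f = (1/2)^(τ/t½) = (1/2)^(92/39) ≈ 0.1949.
C₀ = D/Vd = 1159/18 ≈ 64.389 mcg/mL.
Before the 5th dose, 4 doses have been given. Superposition: Cmin = C₀·(f + f² + … + f^4).
≈ 64.389 × (0.1949 + 0.0380 + 0.0074 + 0.0014) ≈ 64.389 × 0.2417 ≈ 15.563 mcg/mL.

15.6 mcg/mL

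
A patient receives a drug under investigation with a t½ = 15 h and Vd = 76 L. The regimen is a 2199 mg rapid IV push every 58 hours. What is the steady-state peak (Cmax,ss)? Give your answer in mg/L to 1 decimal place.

31.1 mg/L

Over one 58-h interval, 58/15 ≈ 3.8667 half-lives elapse, leaving f ≈ 0.0686 of each dose.
At steady state, accumulation factor R = 1/(1 − e^(−kτ)) ≈ 1.0737.
Each bolus raises the concentration by D/Vd = 2199/76 ≈ 28.934 mg/L.
Cmax,ss = C₀/(1 − f) ≈ 28.934/0.9314 ≈ 31.065 mg/L.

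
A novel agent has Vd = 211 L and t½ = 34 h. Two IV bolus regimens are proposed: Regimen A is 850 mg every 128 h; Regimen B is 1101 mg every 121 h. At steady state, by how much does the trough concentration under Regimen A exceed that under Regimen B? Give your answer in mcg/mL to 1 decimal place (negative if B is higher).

-0.2 mcg/mL

Regimen A: f = (1/2)^(128/34) ≈ 0.0736; Cmin,ss = (850/211)·f/(1−f) ≈ 0.320 mcg/mL.
Regimen B: f = (1/2)^(121/34) ≈ 0.0849; Cmin,ss = (1101/211)·f/(1−f) ≈ 0.484 mcg/mL.
Difference ≈ 0.320 − 0.484 ≈ -0.164 mcg/mL.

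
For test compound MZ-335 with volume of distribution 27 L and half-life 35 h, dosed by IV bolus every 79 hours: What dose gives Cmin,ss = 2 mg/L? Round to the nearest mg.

204 mg

τ/t½ = 79/35 ≈ 2.2571, so f = (1/2)^(79/35) ≈ 0.209186.
Cmin,ss = (D/Vd)·f/(1−f), so D = Cmin,ss·Vd·(1−f)/f.
D = 2 × 27 × (1−f)/f ≈ 2 × 27 × 3.78043 ≈ 204.14 mg.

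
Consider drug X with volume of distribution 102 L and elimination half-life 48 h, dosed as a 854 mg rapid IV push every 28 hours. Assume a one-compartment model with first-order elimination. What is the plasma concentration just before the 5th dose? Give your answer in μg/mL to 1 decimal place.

13.5 μg/mL

f = (1/2)^(τ/t½) = (1/2)^(28/48) ≈ 0.6674.
C₀ = D/Vd = 854/102 ≈ 8.373 μg/mL.
Before the 5th dose, 4 doses have been given. Superposition: Cmin = C₀·(f + f² + … + f^4).
≈ 8.373 × (0.6674 + 0.4454 + 0.2973 + 0.1984) ≈ 8.373 × 1.6085 ≈ 13.468 μg/mL.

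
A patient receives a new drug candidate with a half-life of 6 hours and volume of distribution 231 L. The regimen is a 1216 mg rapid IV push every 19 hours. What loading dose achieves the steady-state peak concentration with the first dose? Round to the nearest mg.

1368 mg

f = (1/2)^(19/6) ≈ 0.111362; accumulation ratio R = 1/(1−f) ≈ 1.12532.
Loading dose to hit Cmax,ss on first dose: D_load = D_maint·R ≈ 1216 × 1.12532 ≈ 1368.39 mg.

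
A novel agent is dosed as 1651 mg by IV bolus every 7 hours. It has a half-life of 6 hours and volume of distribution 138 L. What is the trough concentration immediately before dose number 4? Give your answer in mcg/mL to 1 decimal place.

8.8 mcg/mL

f = (1/2)^(τ/t½) = (1/2)^(7/6) ≈ 0.4454.
C₀ = D/Vd = 1651/138 ≈ 11.964 mcg/mL.
Before the 4th dose, 3 doses have been given. Superposition: Cmin = C₀·(f + f² + … + f^3).
≈ 11.964 × (0.4454 + 0.1984 + 0.0884) ≈ 11.964 × 0.7322 ≈ 8.760 mcg/mL.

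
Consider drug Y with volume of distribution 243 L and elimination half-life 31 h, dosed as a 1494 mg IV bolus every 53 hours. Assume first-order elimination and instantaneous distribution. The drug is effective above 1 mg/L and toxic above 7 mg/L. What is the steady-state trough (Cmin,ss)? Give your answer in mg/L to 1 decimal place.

k = ln2/t½ = ln2/31 ≈ 0.022360 h⁻¹; fraction remaining f = e^(−kτ) = e^(−0.022360×53) ≈ 0.3057.
At steady state, accumulation factor R = 1/(1 − e^(−kτ)) ≈ 1.4403.
Single-dose peak C₀ = D/Vd = 1494/243 ≈ 6.148 mg/L.
Cmax,ss = C₀/(1 − f) ≈ 6.148/0.6943 ≈ 8.855 mg/L.
Steady-state trough Cmin,ss = Cmax,ss·f ≈ 8.855 × 0.3057 ≈ 2.707 mg/L.
Trough 2.7 mg/L vs MEC 1 mg/L: adequate.

2.7 mg/L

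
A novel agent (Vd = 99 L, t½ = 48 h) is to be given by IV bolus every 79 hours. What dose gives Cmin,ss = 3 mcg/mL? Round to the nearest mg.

τ/t½ = 79/48 ≈ 1.6458, so f = (1/2)^(79/48) ≈ 0.319562.
Cmin,ss = (D/Vd)·f/(1−f), so D = Cmin,ss·Vd·(1−f)/f.
D = 3 × 99 × (1−f)/f ≈ 3 × 99 × 2.12928 ≈ 632.40 mg.

632 mg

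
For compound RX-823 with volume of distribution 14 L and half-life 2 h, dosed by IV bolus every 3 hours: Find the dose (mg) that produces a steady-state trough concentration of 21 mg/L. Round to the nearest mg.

538 mg

τ/t½ = 3/2 ≈ 1.5, so f = (1/2)^(3/2) ≈ 0.353553.
Cmin,ss = (D/Vd)·f/(1−f), so D = Cmin,ss·Vd·(1−f)/f.
D = 21 × 14 × (1−f)/f ≈ 21 × 14 × 1.82843 ≈ 537.56 mg.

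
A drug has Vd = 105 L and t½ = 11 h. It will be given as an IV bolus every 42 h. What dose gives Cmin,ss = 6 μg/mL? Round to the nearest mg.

8256 mg

τ/t½ = 42/11 ≈ 3.8182, so f = (1/2)^(42/11) ≈ 0.070895.
Cmin,ss = (D/Vd)·f/(1−f), so D = Cmin,ss·Vd·(1−f)/f.
D = 6 × 105 × (1−f)/f ≈ 6 × 105 × 13.10537 ≈ 8256.38 mg.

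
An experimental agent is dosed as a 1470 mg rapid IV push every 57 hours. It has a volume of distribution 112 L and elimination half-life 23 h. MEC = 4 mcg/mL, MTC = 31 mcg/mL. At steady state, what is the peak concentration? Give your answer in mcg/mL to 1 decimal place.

16.0 mcg/mL

Over one 57-h interval, 57/23 ≈ 2.4783 half-lives elapse, leaving f ≈ 0.1795 of each dose.
Accumulation ratio R = 1/(1 − f) ≈ 1/0.8205 ≈ 1.2188.
Single-dose peak C₀ = D/Vd = 1470/112 ≈ 13.125 mcg/mL.
Cmax,ss = C₀/(1 − f) ≈ 13.125/0.8205 ≈ 15.996 mcg/mL.
Peak 16.0 mcg/mL vs MTC 31 mcg/mL: below toxic threshold.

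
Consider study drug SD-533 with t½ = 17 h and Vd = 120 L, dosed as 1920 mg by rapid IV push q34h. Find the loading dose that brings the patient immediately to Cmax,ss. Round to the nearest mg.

f = (1/2)^(34/17) ≈ 0.250000; accumulation ratio R = 1/(1−f) ≈ 1.33333.
Loading dose to hit Cmax,ss on first dose: D_load = D_maint·R ≈ 1920 × 1.33333 ≈ 2559.99 mg.

2560 mg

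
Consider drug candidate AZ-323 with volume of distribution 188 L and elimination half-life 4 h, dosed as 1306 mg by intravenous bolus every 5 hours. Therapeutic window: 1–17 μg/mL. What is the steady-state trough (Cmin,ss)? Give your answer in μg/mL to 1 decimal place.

5.0 μg/mL

Over one 5-h interval, 5/4 ≈ 1.25 half-lives elapse, leaving f ≈ 0.4204 of each dose.
Accumulation ratio R = 1/(1 − f) ≈ 1/0.5796 ≈ 1.7253.
Each bolus raises the concentration by D/Vd = 1306/188 ≈ 6.947 μg/mL.
Cmax,ss = C₀/(1 − f) ≈ 6.947/0.5796 ≈ 11.986 μg/mL.
One interval later, Cmin,ss = Cmax,ss·e^(−kτ) ≈ 11.986 × 0.4204 ≈ 5.039 μg/mL.
Trough 5.0 μg/mL vs MEC 1 μg/mL: adequate.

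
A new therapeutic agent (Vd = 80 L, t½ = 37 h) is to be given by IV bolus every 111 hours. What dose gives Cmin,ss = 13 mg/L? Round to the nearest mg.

7280 mg

τ/t½ = 111/37 ≈ 3, so f = (1/2)^(111/37) ≈ 0.125000.
Cmin,ss = (D/Vd)·f/(1−f), so D = Cmin,ss·Vd·(1−f)/f.
D = 13 × 80 × (1−f)/f ≈ 13 × 80 × 7.00000 ≈ 7280.00 mg.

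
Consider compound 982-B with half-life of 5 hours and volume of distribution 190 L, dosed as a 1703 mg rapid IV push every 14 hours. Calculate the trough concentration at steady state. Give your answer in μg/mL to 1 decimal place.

τ/t½ = 14/5 ≈ 2.8, so fraction remaining f = (1/2)^(14/5) ≈ 0.1436.
At steady state, accumulation factor R = 1/(1 − e^(−kτ)) ≈ 1.1677.
Single-dose peak C₀ = D/Vd = 1703/190 ≈ 8.963 μg/mL.
Cmax,ss = C₀/(1 − f) ≈ 8.963/0.8564 ≈ 10.466 μg/mL.
One interval later, Cmin,ss = Cmax,ss·e^(−kτ) ≈ 10.466 × 0.1436 ≈ 1.503 μg/mL.

1.5 μg/mL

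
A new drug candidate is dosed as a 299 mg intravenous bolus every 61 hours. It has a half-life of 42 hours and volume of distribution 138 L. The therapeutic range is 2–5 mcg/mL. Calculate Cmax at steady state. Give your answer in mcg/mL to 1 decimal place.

3.4 mcg/mL

Over one 61-h interval, 61/42 ≈ 1.4524 half-lives elapse, leaving f ≈ 0.3654 of each dose.
Accumulation ratio R = 1/(1 − f) ≈ 1/0.6346 ≈ 1.5758.
Single-dose peak C₀ = D/Vd = 299/138 ≈ 2.167 mcg/mL.
Steady-state peak Cmax,ss = C₀·R ≈ 2.167 × 1.5758 ≈ 3.415 mcg/mL.
Peak 3.4 mcg/mL vs MTC 5 mcg/mL: below toxic threshold.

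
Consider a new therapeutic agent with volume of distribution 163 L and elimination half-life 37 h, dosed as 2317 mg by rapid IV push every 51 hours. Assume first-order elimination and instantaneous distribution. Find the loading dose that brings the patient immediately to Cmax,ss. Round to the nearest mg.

3765 mg

f = (1/2)^(51/37) ≈ 0.384651; accumulation ratio R = 1/(1−f) ≈ 1.62509.
Loading dose to hit Cmax,ss on first dose: D_load = D_maint·R ≈ 2317 × 1.62509 ≈ 3765.33 mg.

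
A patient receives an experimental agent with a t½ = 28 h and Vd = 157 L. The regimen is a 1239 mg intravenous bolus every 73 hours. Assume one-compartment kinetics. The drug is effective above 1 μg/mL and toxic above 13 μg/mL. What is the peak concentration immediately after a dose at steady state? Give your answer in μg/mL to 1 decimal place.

Over one 73-h interval, 73/28 ≈ 2.6071 half-lives elapse, leaving f ≈ 0.1641 of each dose.
At steady state, accumulation factor R = 1/(1 − e^(−kτ)) ≈ 1.1963.
Each bolus raises the concentration by D/Vd = 1239/157 ≈ 7.892 μg/mL.
Steady-state peak Cmax,ss = C₀·R ≈ 7.892 × 1.1963 ≈ 9.441 μg/mL.
Peak 9.4 μg/mL vs MTC 13 μg/mL: below toxic threshold.

9.4 μg/mL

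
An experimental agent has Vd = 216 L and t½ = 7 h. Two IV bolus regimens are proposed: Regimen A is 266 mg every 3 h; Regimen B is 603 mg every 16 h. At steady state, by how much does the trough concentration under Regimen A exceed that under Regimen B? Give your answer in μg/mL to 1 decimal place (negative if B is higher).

Regimen A: f = (1/2)^(3/7) ≈ 0.7430; Cmin,ss = (266/216)·f/(1−f) ≈ 3.560 μg/mL.
Regimen B: f = (1/2)^(16/7) ≈ 0.2051; Cmin,ss = (603/216)·f/(1−f) ≈ 0.720 μg/mL.
Difference ≈ 3.560 − 0.720 ≈ 2.840 μg/mL.

2.8 μg/mL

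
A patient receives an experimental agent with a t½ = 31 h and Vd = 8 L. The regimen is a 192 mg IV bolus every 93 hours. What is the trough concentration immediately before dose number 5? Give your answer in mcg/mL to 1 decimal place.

3.4 mcg/mL

f = (1/2)^(τ/t½) = (1/2)^(93/31) ≈ 0.1250.
C₀ = D/Vd = 192/8 ≈ 24.000 mcg/mL.
Before the 5th dose, 4 doses have been given. Superposition: Cmin = C₀·(f + f² + … + f^4).
≈ 24.000 × (0.1250 + 0.0156 + 0.0020 + 0.0002) ≈ 24.000 × 0.1428 ≈ 3.427 mcg/mL.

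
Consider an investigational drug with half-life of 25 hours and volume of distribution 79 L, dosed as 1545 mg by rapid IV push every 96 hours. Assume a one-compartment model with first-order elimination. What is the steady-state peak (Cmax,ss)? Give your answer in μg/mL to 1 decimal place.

Over one 96-h interval, 96/25 ≈ 3.84 half-lives elapse, leaving f ≈ 0.0698 of each dose.
Accumulation ratio R = 1/(1 − f) ≈ 1/0.9302 ≈ 1.0750.
Single-dose peak C₀ = D/Vd = 1545/79 ≈ 19.557 μg/mL.
Steady-state peak Cmax,ss = C₀·R ≈ 19.557 × 1.0750 ≈ 21.024 μg/mL.

21.0 μg/mL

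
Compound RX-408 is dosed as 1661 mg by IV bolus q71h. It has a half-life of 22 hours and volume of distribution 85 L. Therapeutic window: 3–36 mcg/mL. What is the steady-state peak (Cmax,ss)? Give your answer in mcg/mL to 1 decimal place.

21.9 mcg/mL

Over one 71-h interval, 71/22 ≈ 3.2273 half-lives elapse, leaving f ≈ 0.1068 of each dose.
At steady state, accumulation factor R = 1/(1 − e^(−kτ)) ≈ 1.1196.
Single-dose peak C₀ = D/Vd = 1661/85 ≈ 19.541 mcg/mL.
Steady-state peak Cmax,ss = C₀·R ≈ 19.541 × 1.1196 ≈ 21.878 mcg/mL.
Peak 21.9 mcg/mL vs MTC 36 mcg/mL: below toxic threshold.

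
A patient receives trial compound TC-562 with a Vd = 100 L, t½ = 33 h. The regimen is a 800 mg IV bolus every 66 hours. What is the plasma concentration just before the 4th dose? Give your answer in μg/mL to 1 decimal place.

2.6 μg/mL

f = (1/2)^(τ/t½) = (1/2)^(66/33) ≈ 0.2500.
C₀ = D/Vd = 800/100 ≈ 8.000 μg/mL.
Before the 4th dose, 3 doses have been given. Superposition: Cmin = C₀·(f + f² + … + f^3).
≈ 8.000 × (0.2500 + 0.0625 + 0.0156) ≈ 8.000 × 0.3281 ≈ 2.625 μg/mL.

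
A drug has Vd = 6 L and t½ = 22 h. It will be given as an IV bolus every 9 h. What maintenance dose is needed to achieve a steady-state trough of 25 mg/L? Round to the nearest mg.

τ/t½ = 9/22 ≈ 0.40909, so f = (1/2)^(9/22) ≈ 0.753098.
Cmin,ss = (D/Vd)·f/(1−f), so D = Cmin,ss·Vd·(1−f)/f.
D = 25 × 6 × (1−f)/f ≈ 25 × 6 × 0.32785 ≈ 49.18 mg.

49 mg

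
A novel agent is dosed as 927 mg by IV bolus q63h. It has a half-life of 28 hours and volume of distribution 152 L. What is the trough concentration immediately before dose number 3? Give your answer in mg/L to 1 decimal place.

1.6 mg/L

f = (1/2)^(τ/t½) = (1/2)^(63/28) ≈ 0.2102.
C₀ = D/Vd = 927/152 ≈ 6.099 mg/L.
Before the 3rd dose, 2 doses have been given. Superposition: Cmin = C₀·(f + f²).
≈ 6.099 × (0.2102 + 0.0442) ≈ 6.099 × 0.2544 ≈ 1.552 mg/L.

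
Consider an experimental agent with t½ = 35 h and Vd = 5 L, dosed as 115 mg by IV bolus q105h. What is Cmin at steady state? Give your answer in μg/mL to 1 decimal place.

τ = 105 h = 3 half-lives, so f = (1/2)^3 = 0.125.
Accumulation ratio R = 1/(1 − f) = 1/0.875 = 8/7.
Single-dose peak C₀ = D/Vd = 115/5 = 23 μg/mL.
Steady-state peak Cmax,ss = C₀·R = 23 × 8/7 ≈ 26.286 μg/mL.
Steady-state trough Cmin,ss = Cmax,ss·f ≈ 26.286 × 0.125 ≈ 3.286 μg/mL.

3.3 μg/mL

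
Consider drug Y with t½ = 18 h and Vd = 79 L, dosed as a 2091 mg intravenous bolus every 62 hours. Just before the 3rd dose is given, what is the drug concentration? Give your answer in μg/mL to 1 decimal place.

2.7 μg/mL

f = (1/2)^(τ/t½) = (1/2)^(62/18) ≈ 0.0919.
C₀ = D/Vd = 2091/79 ≈ 26.468 μg/mL.
Before the 3rd dose, 2 doses have been given. Superposition: Cmin = C₀·(f + f²).
≈ 26.468 × (0.0919 + 0.0084) ≈ 26.468 × 0.1003 ≈ 2.655 μg/mL.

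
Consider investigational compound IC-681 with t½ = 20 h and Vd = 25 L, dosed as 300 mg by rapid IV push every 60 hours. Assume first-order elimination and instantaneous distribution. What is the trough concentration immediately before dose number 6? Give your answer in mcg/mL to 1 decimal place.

f = (1/2)^(τ/t½) = (1/2)^(60/20) ≈ 0.1250.
C₀ = D/Vd = 300/25 ≈ 12.000 mcg/mL.
Before the 6th dose, 5 doses have been given. Superposition: Cmin = C₀·(f + f² + … + f^5).
≈ 12.000 × (0.1250 + 0.0156 + 0.0020 + 0.0002 + 0.0000) ≈ 12.000 × 0.1428 ≈ 1.714 mcg/mL.

1.7 mcg/mL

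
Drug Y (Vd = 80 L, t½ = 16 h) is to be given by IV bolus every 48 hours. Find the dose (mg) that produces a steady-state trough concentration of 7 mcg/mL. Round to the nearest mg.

3920 mg

τ/t½ = 48/16 ≈ 3, so f = (1/2)^(48/16) ≈ 0.125000.
Cmin,ss = (D/Vd)·f/(1−f), so D = Cmin,ss·Vd·(1−f)/f.
D = 7 × 80 × (1−f)/f ≈ 7 × 80 × 7.00000 ≈ 3920.00 mg.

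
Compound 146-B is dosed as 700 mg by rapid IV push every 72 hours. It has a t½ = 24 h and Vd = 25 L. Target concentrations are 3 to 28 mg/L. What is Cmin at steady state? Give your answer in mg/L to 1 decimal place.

τ = 72 h = 3 half-lives, so f = (1/2)^3 = 0.125.
At steady state, R = 1/(1 − 0.125) = 8/7.
Single-dose peak C₀ = D/Vd = 700/25 = 28 mg/L.
Steady-state peak Cmax,ss = C₀·R = 28 × 8/7 ≈ 32.000 mg/L.
Steady-state trough Cmin,ss = Cmax,ss·f ≈ 32.000 × 0.125 ≈ 4.000 mg/L.
Trough 4.0 mg/L vs MEC 3 mg/L: adequate.

4.0 mg/L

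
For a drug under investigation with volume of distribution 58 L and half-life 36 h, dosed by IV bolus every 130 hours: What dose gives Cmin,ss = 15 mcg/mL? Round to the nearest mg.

9761 mg

τ/t½ = 130/36 ≈ 3.6111, so f = (1/2)^(130/36) ≈ 0.081837.
Cmin,ss = (D/Vd)·f/(1−f), so D = Cmin,ss·Vd·(1−f)/f.
D = 15 × 58 × (1−f)/f ≈ 15 × 58 × 11.21941 ≈ 9760.89 mg.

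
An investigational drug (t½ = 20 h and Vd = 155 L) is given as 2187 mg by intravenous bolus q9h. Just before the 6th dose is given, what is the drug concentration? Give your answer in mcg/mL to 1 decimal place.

30.4 mcg/mL

f = (1/2)^(τ/t½) = (1/2)^(9/20) ≈ 0.7320.
C₀ = D/Vd = 2187/155 ≈ 14.110 mcg/mL.
Before the 6th dose, 5 doses have been given. Superposition: Cmin = C₀·(f + f² + … + f^5).
≈ 14.110 × (0.7320 + 0.5358 + 0.3922 + 0.2871 + 0.2102) ≈ 14.110 × 2.1573 ≈ 30.440 mcg/mL.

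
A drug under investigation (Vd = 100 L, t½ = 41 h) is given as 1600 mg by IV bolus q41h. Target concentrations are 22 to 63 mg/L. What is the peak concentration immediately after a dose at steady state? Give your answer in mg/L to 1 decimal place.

The dosing interval is 1 half-life, so f = 2^(−1) = 0.5.
At steady state, R = 1/(1 − 0.5) = 2/1.
Single-dose peak C₀ = D/Vd = 1600/100 = 16 mg/L.
Steady-state peak Cmax,ss = C₀·R = 16 × 2/1 ≈ 32.000 mg/L.
Peak 32.0 mg/L vs MTC 63 mg/L: below toxic threshold.

32.0 mg/L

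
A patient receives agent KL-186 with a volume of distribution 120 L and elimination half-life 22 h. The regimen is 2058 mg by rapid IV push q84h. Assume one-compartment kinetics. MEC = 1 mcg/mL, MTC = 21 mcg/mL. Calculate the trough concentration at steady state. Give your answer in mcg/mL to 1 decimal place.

1.3 mcg/mL

τ/t½ = 84/22 ≈ 3.8182, so fraction remaining f = (1/2)^(84/22) ≈ 0.0709.
Accumulation ratio R = 1/(1 − f) ≈ 1/0.9291 ≈ 1.0763.
Single-dose peak C₀ = D/Vd = 2058/120 ≈ 17.150 mcg/mL.
Cmax,ss = C₀/(1 − f) ≈ 17.150/0.9291 ≈ 18.459 mcg/mL.
One interval later, Cmin,ss = Cmax,ss·e^(−kτ) ≈ 18.459 × 0.0709 ≈ 1.309 mcg/mL.
Trough 1.3 mcg/mL vs MEC 1 mcg/mL: adequate.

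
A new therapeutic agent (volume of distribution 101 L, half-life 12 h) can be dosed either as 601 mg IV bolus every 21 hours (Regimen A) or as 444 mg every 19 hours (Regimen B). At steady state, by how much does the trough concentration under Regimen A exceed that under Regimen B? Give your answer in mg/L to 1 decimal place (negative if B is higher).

0.3 mg/L

Regimen A: f = (1/2)^(21/12) ≈ 0.2973; Cmin,ss = (601/101)·f/(1−f) ≈ 2.518 mg/L.
Regimen B: f = (1/2)^(19/12) ≈ 0.3337; Cmin,ss = (444/101)·f/(1−f) ≈ 2.202 mg/L.
Difference ≈ 2.518 − 2.202 ≈ 0.316 mg/L.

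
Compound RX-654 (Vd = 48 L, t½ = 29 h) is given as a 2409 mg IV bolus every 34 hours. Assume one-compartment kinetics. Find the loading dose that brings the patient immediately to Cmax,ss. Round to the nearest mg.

4330 mg

f = (1/2)^(34/29) ≈ 0.443678; accumulation ratio R = 1/(1−f) ≈ 1.79752.
Loading dose to hit Cmax,ss on first dose: D_load = D_maint·R ≈ 2409 × 1.79752 ≈ 4330.23 mg.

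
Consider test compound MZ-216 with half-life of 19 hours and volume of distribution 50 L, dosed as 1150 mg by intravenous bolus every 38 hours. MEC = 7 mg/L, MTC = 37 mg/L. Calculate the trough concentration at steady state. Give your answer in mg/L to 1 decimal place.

7.7 mg/L

The dosing interval is 2 half-lives, so f = 2^(−2) = 0.25.
Accumulation ratio R = 1/(1 − f) = 1/0.75 = 4/3.
Single-dose peak C₀ = D/Vd = 1150/50 = 23 mg/L.
Steady-state peak Cmax,ss = C₀·R = 23 × 4/3 ≈ 30.667 mg/L.
Steady-state trough Cmin,ss = Cmax,ss·f ≈ 30.667 × 0.25 ≈ 7.667 mg/L.
Trough 7.7 mg/L vs MEC 7 mg/L: adequate.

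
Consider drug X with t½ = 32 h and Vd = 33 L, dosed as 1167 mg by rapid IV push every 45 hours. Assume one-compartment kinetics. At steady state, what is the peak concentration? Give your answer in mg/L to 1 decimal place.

τ/t½ = 45/32 ≈ 1.4062, so fraction remaining f = (1/2)^(45/32) ≈ 0.3773.
Accumulation ratio R = 1/(1 − f) ≈ 1/0.6227 ≈ 1.6059.
Single-dose peak C₀ = D/Vd = 1167/33 ≈ 35.364 mg/L.
Steady-state peak Cmax,ss = C₀·R ≈ 35.364 × 1.6059 ≈ 56.791 mg/L.

56.8 mg/L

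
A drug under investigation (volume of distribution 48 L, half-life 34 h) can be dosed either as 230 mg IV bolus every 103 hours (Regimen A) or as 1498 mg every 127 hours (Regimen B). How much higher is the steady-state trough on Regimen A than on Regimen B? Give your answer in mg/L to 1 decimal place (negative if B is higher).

-1.9 mg/L

Regimen A: f = (1/2)^(103/34) ≈ 0.1225; Cmin,ss = (230/48)·f/(1−f) ≈ 0.669 mg/L.
Regimen B: f = (1/2)^(127/34) ≈ 0.0751; Cmin,ss = (1498/48)·f/(1−f) ≈ 2.534 mg/L.
Difference ≈ 0.669 − 2.534 ≈ -1.865 mg/L.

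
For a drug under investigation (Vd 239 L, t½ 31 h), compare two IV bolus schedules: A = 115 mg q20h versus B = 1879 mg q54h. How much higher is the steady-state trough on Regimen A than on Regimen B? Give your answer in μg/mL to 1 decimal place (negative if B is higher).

Regimen A: f = (1/2)^(20/31) ≈ 0.6394; Cmin,ss = (115/239)·f/(1−f) ≈ 0.853 μg/mL.
Regimen B: f = (1/2)^(54/31) ≈ 0.2990; Cmin,ss = (1879/239)·f/(1−f) ≈ 3.353 μg/mL.
Difference ≈ 0.853 − 3.353 ≈ -2.500 μg/mL.

-2.5 μg/mL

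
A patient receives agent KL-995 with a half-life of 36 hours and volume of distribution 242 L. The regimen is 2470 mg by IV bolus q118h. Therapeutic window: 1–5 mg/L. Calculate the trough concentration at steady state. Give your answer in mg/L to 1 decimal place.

1.2 mg/L

τ/t½ = 118/36 ≈ 3.2778, so fraction remaining f = (1/2)^(118/36) ≈ 0.1031.
At steady state, accumulation factor R = 1/(1 − e^(−kτ)) ≈ 1.1150.
Each bolus raises the concentration by D/Vd = 2470/242 ≈ 10.207 mg/L.
Steady-state peak Cmax,ss = C₀·R ≈ 10.207 × 1.1150 ≈ 11.381 mg/L.
Steady-state trough Cmin,ss = Cmax,ss·f ≈ 11.381 × 0.1031 ≈ 1.173 mg/L.
Trough 1.2 mg/L vs MEC 1 mg/L: adequate.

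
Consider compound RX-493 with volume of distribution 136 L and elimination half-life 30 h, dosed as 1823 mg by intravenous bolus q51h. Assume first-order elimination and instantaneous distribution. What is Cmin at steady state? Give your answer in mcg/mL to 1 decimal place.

6.0 mcg/mL

Over one 51-h interval, 51/30 ≈ 1.7 half-lives elapse, leaving f ≈ 0.3078 of each dose.
Each bolus raises the concentration by D/Vd = 1823/136 ≈ 13.404 mcg/mL.
Steady-state trough Cmin,ss = C₀·f/(1−f) ≈ 13.404 × 0.3078/0.6922 ≈ 5.960 mcg/mL.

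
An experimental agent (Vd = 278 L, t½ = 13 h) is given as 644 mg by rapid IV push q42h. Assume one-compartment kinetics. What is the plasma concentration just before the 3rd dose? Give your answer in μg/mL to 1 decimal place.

f = (1/2)^(τ/t½) = (1/2)^(42/13) ≈ 0.1065.
C₀ = D/Vd = 644/278 ≈ 2.317 μg/mL.
Before the 3rd dose, 2 doses have been given. Superposition: Cmin = C₀·(f + f²).
≈ 2.317 × (0.1065 + 0.0113) ≈ 2.317 × 0.1178 ≈ 0.273 μg/mL.

0.3 μg/mL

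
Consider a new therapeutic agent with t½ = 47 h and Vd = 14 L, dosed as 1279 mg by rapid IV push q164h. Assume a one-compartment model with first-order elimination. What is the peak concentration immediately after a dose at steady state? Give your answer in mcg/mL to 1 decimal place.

Over one 164-h interval, 164/47 ≈ 3.4894 half-lives elapse, leaving f ≈ 0.0890 of each dose.
At steady state, accumulation factor R = 1/(1 − e^(−kτ)) ≈ 1.0977.
Single-dose peak C₀ = D/Vd = 1279/14 ≈ 91.357 mcg/mL.
Steady-state peak Cmax,ss = C₀·R ≈ 91.357 × 1.0977 ≈ 100.283 mcg/mL.

100.3 mcg/mL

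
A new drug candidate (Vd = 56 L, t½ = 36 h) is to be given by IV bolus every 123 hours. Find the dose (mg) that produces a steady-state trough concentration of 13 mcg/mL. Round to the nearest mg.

7046 mg

τ/t½ = 123/36 ≈ 3.4167, so f = (1/2)^(123/36) ≈ 0.093644.
Cmin,ss = (D/Vd)·f/(1−f), so D = Cmin,ss·Vd·(1−f)/f.
D = 13 × 56 × (1−f)/f ≈ 13 × 56 × 9.67874 ≈ 7046.12 mg.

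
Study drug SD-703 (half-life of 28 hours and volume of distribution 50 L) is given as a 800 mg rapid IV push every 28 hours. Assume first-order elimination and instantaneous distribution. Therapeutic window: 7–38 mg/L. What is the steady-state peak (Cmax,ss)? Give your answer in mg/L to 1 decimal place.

32.0 mg/L

τ = 28 h = 1 half-life, so f = (1/2)^1 = 0.5.
Accumulation ratio R = 1/(1 − f) = 1/0.5 = 2/1.
Single-dose peak C₀ = D/Vd = 800/50 = 16 mg/L.
Steady-state peak Cmax,ss = C₀·R = 16 × 2/1 ≈ 32.000 mg/L.
Peak 32.0 mg/L vs MTC 38 mg/L: below toxic threshold.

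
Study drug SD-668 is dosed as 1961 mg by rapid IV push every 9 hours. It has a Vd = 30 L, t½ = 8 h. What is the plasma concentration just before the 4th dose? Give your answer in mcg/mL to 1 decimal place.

f = (1/2)^(τ/t½) = (1/2)^(9/8) ≈ 0.4585.
C₀ = D/Vd = 1961/30 ≈ 65.367 mcg/mL.
Before the 4th dose, 3 doses have been given. Superposition: Cmin = C₀·(f + f² + … + f^3).
≈ 65.367 × (0.4585 + 0.2102 + 0.0964) ≈ 65.367 × 0.7651 ≈ 50.012 mcg/mL.

50.0 mcg/mL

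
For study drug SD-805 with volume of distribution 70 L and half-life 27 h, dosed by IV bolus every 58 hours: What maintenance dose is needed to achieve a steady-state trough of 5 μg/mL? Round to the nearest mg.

1201 mg

τ/t½ = 58/27 ≈ 2.1481, so f = (1/2)^(58/27) ≈ 0.225602.
Cmin,ss = (D/Vd)·f/(1−f), so D = Cmin,ss·Vd·(1−f)/f.
D = 5 × 70 × (1−f)/f ≈ 5 × 70 × 3.43258 ≈ 1201.40 mg.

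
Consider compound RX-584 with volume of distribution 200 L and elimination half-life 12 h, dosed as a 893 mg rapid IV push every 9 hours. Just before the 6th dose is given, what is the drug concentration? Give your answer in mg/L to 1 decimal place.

6.1 mg/L

f = (1/2)^(τ/t½) = (1/2)^(9/12) ≈ 0.5946.
C₀ = D/Vd = 893/200 ≈ 4.465 mg/L.
Before the 6th dose, 5 doses have been given. Superposition: Cmin = C₀·(f + f² + … + f^5).
≈ 4.465 × (0.5946 + 0.3535 + 0.2102 + 0.1250 + 0.0743) ≈ 4.465 × 1.3576 ≈ 6.062 mg/L.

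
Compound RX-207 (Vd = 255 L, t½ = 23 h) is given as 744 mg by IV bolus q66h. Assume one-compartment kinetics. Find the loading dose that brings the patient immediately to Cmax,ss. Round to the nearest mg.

862 mg

f = (1/2)^(66/23) ≈ 0.136828; accumulation ratio R = 1/(1−f) ≈ 1.15852.
Loading dose to hit Cmax,ss on first dose: D_load = D_maint·R ≈ 744 × 1.15852 ≈ 861.94 mg.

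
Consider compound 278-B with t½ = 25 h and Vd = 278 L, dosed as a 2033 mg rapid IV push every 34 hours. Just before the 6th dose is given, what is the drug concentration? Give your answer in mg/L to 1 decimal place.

f = (1/2)^(τ/t½) = (1/2)^(34/25) ≈ 0.3896.
C₀ = D/Vd = 2033/278 ≈ 7.313 mg/L.
Before the 6th dose, 5 doses have been given. Superposition: Cmin = C₀·(f + f² + … + f^5).
≈ 7.313 × (0.3896 + 0.1518 + 0.0591 + 0.0230 + 0.0090) ≈ 7.313 × 0.6325 ≈ 4.625 mg/L.

4.6 mg/L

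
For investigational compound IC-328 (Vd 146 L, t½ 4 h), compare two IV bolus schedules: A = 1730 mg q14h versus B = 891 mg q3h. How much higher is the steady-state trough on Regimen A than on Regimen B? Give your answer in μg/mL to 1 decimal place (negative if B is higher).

-7.8 μg/mL

Regimen A: f = (1/2)^(14/4) ≈ 0.0884; Cmin,ss = (1730/146)·f/(1−f) ≈ 1.149 μg/mL.
Regimen B: f = (1/2)^(3/4) ≈ 0.5946; Cmin,ss = (891/146)·f/(1−f) ≈ 8.951 μg/mL.
Difference ≈ 1.149 − 8.951 ≈ -7.802 μg/mL.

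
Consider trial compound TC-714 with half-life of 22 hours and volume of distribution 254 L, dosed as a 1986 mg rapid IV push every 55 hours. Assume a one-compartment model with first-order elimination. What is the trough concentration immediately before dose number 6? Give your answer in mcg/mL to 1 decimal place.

1.7 mcg/mL

f = (1/2)^(τ/t½) = (1/2)^(55/22) ≈ 0.1768.
C₀ = D/Vd = 1986/254 ≈ 7.819 mcg/mL.
Before the 6th dose, 5 doses have been given. Superposition: Cmin = C₀·(f + f² + … + f^5).
≈ 7.819 × (0.1768 + 0.0313 + 0.0055 + 0.0010 + 0.0002) ≈ 7.819 × 0.2148 ≈ 1.680 mcg/mL.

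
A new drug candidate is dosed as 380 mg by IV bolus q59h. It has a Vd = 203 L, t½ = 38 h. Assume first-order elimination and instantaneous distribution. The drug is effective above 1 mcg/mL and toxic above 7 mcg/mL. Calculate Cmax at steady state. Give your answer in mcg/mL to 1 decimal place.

2.8 mcg/mL

τ/t½ = 59/38 ≈ 1.5526, so fraction remaining f = (1/2)^(59/38) ≈ 0.3409.
Accumulation ratio R = 1/(1 − f) ≈ 1/0.6591 ≈ 1.5172.
Single-dose peak C₀ = D/Vd = 380/203 ≈ 1.872 mcg/mL.
Steady-state peak Cmax,ss = C₀·R ≈ 1.872 × 1.5172 ≈ 2.840 mcg/mL.
Peak 2.8 mcg/mL vs MTC 7 mcg/mL: below toxic threshold.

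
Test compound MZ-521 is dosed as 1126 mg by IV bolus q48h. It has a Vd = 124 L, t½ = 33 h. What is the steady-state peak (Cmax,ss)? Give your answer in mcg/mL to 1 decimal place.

14.3 mcg/mL

Over one 48-h interval, 48/33 ≈ 1.4545 half-lives elapse, leaving f ≈ 0.3649 of each dose.
Accumulation ratio R = 1/(1 − f) ≈ 1/0.6351 ≈ 1.5746.
Single-dose peak C₀ = D/Vd = 1126/124 ≈ 9.081 mcg/mL.
Steady-state peak Cmax,ss = C₀·R ≈ 9.081 × 1.5746 ≈ 14.299 mcg/mL.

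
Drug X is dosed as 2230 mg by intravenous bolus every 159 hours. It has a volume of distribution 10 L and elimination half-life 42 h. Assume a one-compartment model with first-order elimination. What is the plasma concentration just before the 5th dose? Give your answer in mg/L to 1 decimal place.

17.4 mg/L

f = (1/2)^(τ/t½) = (1/2)^(159/42) ≈ 0.0725.
C₀ = D/Vd = 2230/10 ≈ 223.000 mg/L.
Before the 5th dose, 4 doses have been given. Superposition: Cmin = C₀·(f + f² + … + f^4).
≈ 223.000 × (0.0725 + 0.0053 + 0.0004 + 0.0000) ≈ 223.000 × 0.0782 ≈ 17.439 mg/L.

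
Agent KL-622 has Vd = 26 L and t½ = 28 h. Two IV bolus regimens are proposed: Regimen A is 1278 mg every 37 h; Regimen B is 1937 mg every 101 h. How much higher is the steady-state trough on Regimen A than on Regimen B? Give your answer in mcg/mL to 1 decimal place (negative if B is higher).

Regimen A: f = (1/2)^(37/28) ≈ 0.4001; Cmin,ss = (1278/26)·f/(1−f) ≈ 32.783 mcg/mL.
Regimen B: f = (1/2)^(101/28) ≈ 0.0821; Cmin,ss = (1937/26)·f/(1−f) ≈ 6.664 mcg/mL.
Difference ≈ 32.783 − 6.664 ≈ 26.119 mcg/mL.

26.1 mcg/mL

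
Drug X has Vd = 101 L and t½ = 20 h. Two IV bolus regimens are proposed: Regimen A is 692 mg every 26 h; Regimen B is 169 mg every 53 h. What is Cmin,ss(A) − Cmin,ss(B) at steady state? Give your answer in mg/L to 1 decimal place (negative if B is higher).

Regimen A: f = (1/2)^(26/20) ≈ 0.4061; Cmin,ss = (692/101)·f/(1−f) ≈ 4.685 mg/L.
Regimen B: f = (1/2)^(53/20) ≈ 0.1593; Cmin,ss = (169/101)·f/(1−f) ≈ 0.317 mg/L.
Difference ≈ 4.685 − 0.317 ≈ 4.368 mg/L.

4.4 mg/L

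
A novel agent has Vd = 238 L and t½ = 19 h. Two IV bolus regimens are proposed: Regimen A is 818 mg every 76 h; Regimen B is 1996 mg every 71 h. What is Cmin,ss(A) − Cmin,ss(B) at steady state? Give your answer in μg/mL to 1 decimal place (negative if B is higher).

-0.5 μg/mL

Regimen A: f = (1/2)^(76/19) ≈ 0.0625; Cmin,ss = (818/238)·f/(1−f) ≈ 0.229 μg/mL.
Regimen B: f = (1/2)^(71/19) ≈ 0.0750; Cmin,ss = (1996/238)·f/(1−f) ≈ 0.680 μg/mL.
Difference ≈ 0.229 − 0.680 ≈ -0.451 μg/mL.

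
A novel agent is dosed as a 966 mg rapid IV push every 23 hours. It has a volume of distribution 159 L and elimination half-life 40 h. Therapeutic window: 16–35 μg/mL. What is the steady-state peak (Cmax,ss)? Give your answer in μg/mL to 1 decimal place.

18.5 μg/mL

k = ln2/t½ = ln2/40 ≈ 0.017329 h⁻¹; fraction remaining f = e^(−kτ) = e^(−0.017329×23) ≈ 0.6713.
Accumulation ratio R = 1/(1 − f) ≈ 1/0.3287 ≈ 3.0423.
Single-dose peak C₀ = D/Vd = 966/159 ≈ 6.075 μg/mL.
Steady-state peak Cmax,ss = C₀·R ≈ 6.075 × 3.0423 ≈ 18.482 μg/mL.
Peak 18.5 μg/mL vs MTC 35 μg/mL: below toxic threshold.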